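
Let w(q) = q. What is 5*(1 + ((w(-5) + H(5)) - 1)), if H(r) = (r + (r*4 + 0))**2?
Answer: 3100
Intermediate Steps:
H(r) = 25*r**2 (H(r) = (r + (4*r + 0))**2 = (r + 4*r)**2 = (5*r)**2 = 25*r**2)
5*(1 + ((w(-5) + H(5)) - 1)) = 5*(1 + ((-5 + 25*5**2) - 1)) = 5*(1 + ((-5 + 25*25) - 1)) = 5*(1 + ((-5 + 625) - 1)) = 5*(1 + (620 - 1)) = 5*(1 + 619) = 5*620 = 3100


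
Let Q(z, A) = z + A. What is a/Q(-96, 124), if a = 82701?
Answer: 82701/28 ≈ 2953.6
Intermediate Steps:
Q(z, A) = A + z
a/Q(-96, 124) = 82701/(124 - 96) = 82701/28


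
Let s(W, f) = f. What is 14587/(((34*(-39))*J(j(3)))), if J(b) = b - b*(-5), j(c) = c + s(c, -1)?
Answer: -14587/15912 ≈ -0.91673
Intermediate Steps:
j(c) = -1 + c (j(c) = c - 1 = -1 + c)
J(b) = 6*b (J(b) = b - (-5)*b = b + 5*b = 6*b)
14587/(((34*(-39))*J(j(3)))) = 14587/(((34*(-39))*(6*(-1 + 3)))) = 14587/((-7956*2)) = 14587/((-1326*12)) = 14587/(-15912) = 14587*(-1/15912) = -14587/15912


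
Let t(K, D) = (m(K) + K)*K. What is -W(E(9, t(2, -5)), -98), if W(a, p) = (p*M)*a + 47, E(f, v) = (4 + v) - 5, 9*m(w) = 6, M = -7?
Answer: -9059/3 ≈ -3019.7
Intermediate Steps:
m(w) = 2/3 (m(w) = (1/9)*6 = 2/3)
t(K, D) = K*(2/3 + K) (t(K, D) = (2/3 + K)*K = K*(2/3 + K))
E(f, v) = -1 + v
W(a, p) = 47 - 7*a*p (W(a, p) = (p*(-7))*a + 47 = (-7*p)*a + 47 = -7*a*p + 47 = 47 - 7*a*p)
-W(E(9, t(2, -5)), -98) = -(47 - 7*(-1 + (1/3)*2*(2 + 3*2))*(-98)) = -(47 - 7*(-1 + (1/3)*2*(2 + 6))*(-98)) = -(47 - 7*(-1 + (1/3)*2*8)*(-98)) = -(47 - 7*(-1 + 16/3)*(-98)) = -(47 - 7*13/3*(-98)) = -(47 + 8918/3) = -1*9059/3 = -9059/3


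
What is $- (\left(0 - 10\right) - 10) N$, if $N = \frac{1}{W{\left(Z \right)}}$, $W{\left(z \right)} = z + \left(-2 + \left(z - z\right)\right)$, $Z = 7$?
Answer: $4$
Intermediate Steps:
$W{\left(z \right)} = -2 + z$ ($W{\left(z \right)} = z + \left(-2 + 0\right) = z - 2 = -2 + z$)
$N = \frac{1}{5}$ ($N = \frac{1}{-2 + 7} = \frac{1}{5} \approx 0.2$)
$- (\left(0 - 10\right) - 10) N = - (\left(0 - 10\right) - 10) \frac{1}{5} = - (-10 - 10) \frac{1}{5} = \left(-1\right) \left(-20\right) \frac{1}{5} = 20 \cdot \frac{1}{5} = 4$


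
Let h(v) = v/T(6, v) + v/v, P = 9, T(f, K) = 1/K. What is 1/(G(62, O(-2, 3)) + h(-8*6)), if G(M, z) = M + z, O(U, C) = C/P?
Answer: 3/7102 ≈ 0.00042242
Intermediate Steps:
O(U, C) = C/9
h(v) = 1 + v² (h(v) = v/(1/v) + v/v = v*v + 1 = v² + 1 = 1 + v²)
1/(G(62, O(-2, 3)) + h(-8*6)) = 1/((62 + (⅑)*3) + (1 + (-8*6)²)) = 1/((62 + ⅓) + (1 + (-48)²)) = 1/(187/3 + (1 + 2304)) = 1/(187/3 + 2305) = 1/(7102/3) = 3/7102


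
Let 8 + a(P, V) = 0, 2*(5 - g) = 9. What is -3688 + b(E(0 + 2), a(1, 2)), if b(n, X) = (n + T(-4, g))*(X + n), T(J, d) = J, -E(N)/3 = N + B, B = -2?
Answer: -3656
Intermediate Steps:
g = ½ (g = 5 - ½*9 = 5 - 9/2 = ½ ≈ 0.50000)
a(P, V) = -8 (a(P, V) = -8 + 0 = -8)
E(N) = 6 - 3*N (E(N) = -3*(N - 2) = -3*(-2 + N) = 6 - 3*N)
b(n, X) = (-4 + n)*(X + n) (b(n, X) = (n - 4)*(X + n) = (-4 + n)*(X + n))
-3688 + b(E(0 + 2), a(1, 2)) = -3688 + ((6 - 3*(0 + 2))² - 4*(-8) - 4*(6 - 3*(0 + 2)) - 8*(6 - 3*(0 + 2))) = -3688 + ((6 - 3*2)² + 32 - 4*(6 - 3*2) - 8*(6 - 3*2)) = -3688 + ((6 - 6)² + 32 - 4*(6 - 6) - 8*(6 - 6)) = -3688 + (0² + 32 - 4*0 - 8*0) = -3688 + (0 + 32 + 0 + 0) = -3688 + 32 = -3656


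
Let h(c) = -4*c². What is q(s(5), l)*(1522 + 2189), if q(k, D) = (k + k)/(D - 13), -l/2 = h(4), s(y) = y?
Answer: 7422/23 ≈ 322.70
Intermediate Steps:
l = 128 (l = -(-8)*4² = -(-8)*16 = -2*(-64) = 128)
q(k, D) = 2*k/(-13 + D) (q(k, D) = (2*k)/(-13 + D) = 2*k/(-13 + D))
q(s(5), l)*(1522 + 2189) = (2*5/(-13 + 128))*(1522 + 2189) = (2*5/115)*3711 = (2*5*(1/115))*3711 = (2/23)*3711 = 7422/23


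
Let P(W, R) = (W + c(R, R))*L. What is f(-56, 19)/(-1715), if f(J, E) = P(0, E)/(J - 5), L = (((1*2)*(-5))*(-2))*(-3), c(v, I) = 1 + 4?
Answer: -60/20923 ≈ -0.0028677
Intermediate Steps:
c(v, I) = 5
L = -60 (L = ((2*(-5))*(-2))*(-3) = -10*(-2)*(-3) = 20*(-3) = -60)
P(W, R) = -300 - 60*W (P(W, R) = (W + 5)*(-60) = (5 + W)*(-60) = -300 - 60*W)
f(J, E) = -300/(-5 + J) (f(J, E) = (-300 - 60*0)/(J - 5) = (-300 + 0)/(-5 + J) = -300/(-5 + J))
f(-56, 19)/(-1715) = -300/(-5 - 56)/(-1715) = -300/(-61)*(-1/1715) = -300*(-1/61)*(-1/1715) = (300/61)*(-1/1715) = -60/20923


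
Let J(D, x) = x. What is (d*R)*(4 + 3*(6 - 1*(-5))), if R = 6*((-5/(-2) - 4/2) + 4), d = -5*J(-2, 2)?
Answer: -9990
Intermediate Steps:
d = -10 (d = -5*2 = -10)
R = 27 (R = 6*((-5*(-½) - 4*½) + 4) = 6*((5/2 - 2) + 4) = 6*(½ + 4) = 6*(9/2) = 27)
(d*R)*(4 + 3*(6 - 1*(-5))) = (-10*27)*(4 + 3*(6 - 1*(-5))) = -270*(4 + 3*(6 + 5)) = -270*(4 + 3*11) = -270*(4 + 33) = -270*37 = -9990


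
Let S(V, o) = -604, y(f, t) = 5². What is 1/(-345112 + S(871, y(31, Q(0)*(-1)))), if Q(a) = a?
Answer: -1/345716 ≈ -2.8925e-6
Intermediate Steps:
y(f, t) = 25
1/(-345112 + S(871, y(31, Q(0)*(-1)))) = 1/(-345112 - 604) = 1/(-345716) = -1/345716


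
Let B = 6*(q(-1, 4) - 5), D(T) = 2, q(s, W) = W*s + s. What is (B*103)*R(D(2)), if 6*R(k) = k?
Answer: -2060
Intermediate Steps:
q(s, W) = s + W*s
B = -60 (B = 6*(-(1 + 4) - 5) = 6*(-1*5 - 5) = 6*(-5 - 5) = 6*(-10) = -60)
R(k) = k/6
(B*103)*R(D(2)) = (-60*103)*((⅙)*2) = -6180*⅓ = -2060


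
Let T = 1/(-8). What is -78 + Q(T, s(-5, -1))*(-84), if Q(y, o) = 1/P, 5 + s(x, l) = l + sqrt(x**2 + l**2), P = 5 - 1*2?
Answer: -106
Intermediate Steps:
T = -1/8 ≈ -0.12500
P = 3 (P = 5 - 2 = 3)
s(x, l) = -5 + l + sqrt(l**2 + x**2) (s(x, l) = -5 + (l + sqrt(x**2 + l**2)) = -5 + (l + sqrt(l**2 + x**2)) = -5 + l + sqrt(l**2 + x**2))
Q(y, o) = 1/3
-78 + Q(T, s(-5, -1))*(-84) = -78 + (1/3)*(-84) = -78 - 28 = -106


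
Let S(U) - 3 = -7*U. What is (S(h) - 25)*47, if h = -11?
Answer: 2585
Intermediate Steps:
S(U) = 3 - 7*U
(S(h) - 25)*47 = ((3 - 7*(-11)) - 25)*47 = ((3 + 77) - 25)*47 = (80 - 25)*47 = 55*47 = 2585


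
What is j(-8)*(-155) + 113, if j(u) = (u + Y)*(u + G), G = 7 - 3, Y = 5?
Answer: -1747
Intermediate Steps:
G = 4
j(u) = (4 + u)*(5 + u) (j(u) = (u + 5)*(u + 4) = (5 + u)*(4 + u) = (4 + u)*(5 + u))
j(-8)*(-155) + 113 = (20 + (-8)**2 + 9*(-8))*(-155) + 113 = (20 + 64 - 72)*(-155) + 113 = 12*(-155) + 113 = -1860 + 113 = -1747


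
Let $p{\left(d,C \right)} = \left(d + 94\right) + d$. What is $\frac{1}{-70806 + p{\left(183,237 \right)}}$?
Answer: $- \frac{1}{70346} \approx -1.4215 \cdot 10^{-5}$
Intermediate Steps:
$p{\left(d,C \right)} = 94 + 2 d$ ($p{\left(d,C \right)} = \left(94 + d\right) + d = 94 + 2 d$)
$\frac{1}{-70806 + p{\left(183,237 \right)}} = \frac{1}{-70806 + \left(94 + 2 \cdot 183\right)} = \frac{1}{-70806 + \left(94 + 366\right)} = \frac{1}{-70806 + 460} = \frac{1}{-70346} = - \frac{1}{70346}$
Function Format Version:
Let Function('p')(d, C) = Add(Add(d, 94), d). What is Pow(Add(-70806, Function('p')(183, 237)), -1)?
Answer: Rational(-1, 70346) ≈ -1.4215e-5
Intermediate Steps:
Function('p')(d, C) = Add(94, Mul(2, d)) (Function('p')(d, C) = Add(Add(94, d), d) = Add(94, Mul(2, d)))
Pow(Add(-70806, Function('p')(183, 237)), -1) = Pow(Add(-70806, Add(94, Mul(2, 183))), -1) = Pow(Add(-70806, Add(94, 366)), -1) = Pow(Add(-70806, 460), -1) = Pow(-70346, -1) = Rational(-1, 70346)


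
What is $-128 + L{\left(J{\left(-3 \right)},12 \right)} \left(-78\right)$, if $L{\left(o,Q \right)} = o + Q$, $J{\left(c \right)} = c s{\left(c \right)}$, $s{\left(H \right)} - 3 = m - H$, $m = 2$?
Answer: $808$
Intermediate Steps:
$s{\left(H \right)} = 5 - H$ ($s{\left(H \right)} = 3 - \left(-2 + H\right) = 5 - H$)
$J{\left(c \right)} = c \left(5 - c\right)$
$L{\left(o,Q \right)} = Q + o$
$-128 + L{\left(J{\left(-3 \right)},12 \right)} \left(-78\right) = -128 + \left(12 - 3 \left(5 - -3\right)\right) \left(-78\right) = -128 + \left(12 - 3 \left(5 + 3\right)\right) \left(-78\right) = -128 + \left(12 - 24\right) \left(-78\right) = -128 - -936 = -128 + 936 = 808$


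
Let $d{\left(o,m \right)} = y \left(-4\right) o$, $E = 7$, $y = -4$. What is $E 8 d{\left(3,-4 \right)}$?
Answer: $2688$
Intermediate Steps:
$d{\left(o,m \right)} = 16 o$ ($d{\left(o,m \right)} = \left(-4\right) \left(-4\right) o = 16 o$)
$E 8 d{\left(3,-4 \right)} = 7 \cdot 8 \cdot 16 \cdot 3 = 56 \cdot 48 = 2688$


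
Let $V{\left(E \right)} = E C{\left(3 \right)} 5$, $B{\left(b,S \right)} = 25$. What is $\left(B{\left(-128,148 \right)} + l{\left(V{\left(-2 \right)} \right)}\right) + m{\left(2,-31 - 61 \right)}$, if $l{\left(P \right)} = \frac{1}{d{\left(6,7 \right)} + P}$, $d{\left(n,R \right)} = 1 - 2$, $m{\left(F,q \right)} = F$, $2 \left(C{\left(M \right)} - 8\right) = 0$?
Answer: $\frac{2186}{81} \approx 26.988$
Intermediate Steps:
$C{\left(M \right)} = 8$ ($C{\left(M \right)} = 8 + \frac{1}{2} \cdot 0 = 8 + 0 = 8$)
$V{\left(E \right)} = 40 E$ ($V{\left(E \right)} = E 8 \cdot 5 = 8 E 5 = 40 E$)
$d{\left(n,R \right)} = -1$ ($d{\left(n,R \right)} = 1 - 2 = -1$)
$l{\left(P \right)} = \frac{1}{-1 + P}$
$\left(B{\left(-128,148 \right)} + l{\left(V{\left(-2 \right)} \right)}\right) + m{\left(2,-31 - 61 \right)} = \left(25 + \frac{1}{-1 + 40 \left(-2\right)}\right) + 2 = \left(25 + \frac{1}{-1 - 80}\right) + 2 = \left(25 + \frac{1}{-81}\right) + 2 = \left(25 - \frac{1}{81}\right) + 2 = \frac{2024}{81} + 2 = \frac{2186}{81}$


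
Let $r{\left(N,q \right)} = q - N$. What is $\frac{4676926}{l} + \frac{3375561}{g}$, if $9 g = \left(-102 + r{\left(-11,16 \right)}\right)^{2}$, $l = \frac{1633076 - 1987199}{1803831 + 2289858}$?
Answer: $- \frac{3988326653740249}{73775625} \approx -5.406 \cdot 10^{7}$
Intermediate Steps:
$l = - \frac{118041}{1364563}$ ($l = - \frac{354123}{4093689} = \left(-354123\right) \frac{1}{4093689} = - \frac{118041}{1364563} \approx -0.086505$)
$g = 625$ ($g = \frac{\left(-102 + \left(16 - -11\right)\right)^{2}}{9} = \frac{\left(-102 + \left(16 + 11\right)\right)^{2}}{9} = \frac{\left(-102 + 27\right)^{2}}{9} = \frac{\left(-75\right)^{2}}{9} = \frac{1}{9} \cdot 5625 = 625$)
$\frac{4676926}{l} + \frac{3375561}{g} = \frac{4676926}{- \frac{118041}{1364563}} + \frac{3375561}{625} = 4676926 \left(- \frac{1364563}{118041}\right) + 3375561 \cdot \frac{1}{625} = - \frac{6381960173338}{118041} + \frac{3375561}{625} = - \frac{3988326653740249}{73775625}$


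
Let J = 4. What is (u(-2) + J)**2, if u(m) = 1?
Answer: 25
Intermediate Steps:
(u(-2) + J)**2 = (1 + 4)**2 = 5**2 = 25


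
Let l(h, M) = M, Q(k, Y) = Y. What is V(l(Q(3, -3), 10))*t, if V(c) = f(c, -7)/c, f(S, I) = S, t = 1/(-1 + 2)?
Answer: 1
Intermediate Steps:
t = 1 (t = 1/1 = 1)
V(c) = 1 (V(c) = c/c = 1)
V(l(Q(3, -3), 10))*t = 1*1 = 1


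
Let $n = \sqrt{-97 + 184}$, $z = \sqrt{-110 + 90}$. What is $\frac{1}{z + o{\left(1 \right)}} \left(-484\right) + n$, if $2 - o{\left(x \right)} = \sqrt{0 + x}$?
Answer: $\frac{2 \sqrt{435} + 484 i - i \sqrt{87}}{- i + 2 \sqrt{5}} \approx -13.72 + 103.07 i$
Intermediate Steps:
$z = 2 i \sqrt{5}$ ($z = \sqrt{-20} = 2 i \sqrt{5} \approx 4.4721 i$)
$n = \sqrt{87} \approx 9.3274$
$o{\left(x \right)} = 2 - \sqrt{x}$ ($o{\left(x \right)} = 2 - \sqrt{0 + x} = 2 - \sqrt{x}$)
$\frac{1}{z + o{\left(1 \right)}} \left(-484\right) + n = \frac{1}{2 i \sqrt{5} + \left(2 - \sqrt{1}\right)} \left(-484\right) + \sqrt{87} = \frac{1}{2 i \sqrt{5} + \left(2 - 1\right)} \left(-484\right) + \sqrt{87} = \frac{1}{2 i \sqrt{5} + 1} \left(-484\right) + \sqrt{87} = \frac{1}{1 + 2 i \sqrt{5}} \left(-484\right) + \sqrt{87} = - \frac{484}{1 + 2 i \sqrt{5}} + \sqrt{87} = \sqrt{87} - \frac{484}{1 + 2 i \sqrt{5}}$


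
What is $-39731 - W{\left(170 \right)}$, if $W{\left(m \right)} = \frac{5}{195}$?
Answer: $- \frac{1549510}{39} \approx -39731.0$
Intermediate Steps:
$W{\left(m \right)} = \frac{1}{39}$ ($W{\left(m \right)} = 5 \cdot \frac{1}{195} = \frac{1}{39}$)
$-39731 - W{\left(170 \right)} = -39731 - \frac{1}{39} = - \frac{1549510}{39}$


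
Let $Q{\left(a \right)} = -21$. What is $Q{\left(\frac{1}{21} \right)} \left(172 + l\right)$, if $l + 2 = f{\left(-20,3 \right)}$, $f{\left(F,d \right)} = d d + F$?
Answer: $-3339$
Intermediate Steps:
$f{\left(F,d \right)} = F + d^{2}$ ($f{\left(F,d \right)} = d^{2} + F = F + d^{2}$)
$l = -13$ ($l = -2 - \left(20 - 3^{2}\right) = -2 + \left(-20 + 9\right) = -2 - 11 = -13$)
$Q{\left(\frac{1}{21} \right)} \left(172 + l\right) = - 21 \left(172 - 13\right) = \left(-21\right) 159 = -3339$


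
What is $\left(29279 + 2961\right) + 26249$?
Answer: $58489$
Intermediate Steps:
$\left(29279 + 2961\right) + 26249 = 32240 + 26249 = 58489$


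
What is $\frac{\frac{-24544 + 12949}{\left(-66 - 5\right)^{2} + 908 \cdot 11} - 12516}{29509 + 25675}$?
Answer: $- \frac{188114559}{829360336} \approx -0.22682$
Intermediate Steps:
$\frac{\frac{-24544 + 12949}{\left(-66 - 5\right)^{2} + 908 \cdot 11} - 12516}{29509 + 25675} = \frac{- \frac{11595}{\left(-71\right)^{2} + 9988} - 12516}{55184} = \left(- \frac{11595}{5041 + 9988} - 12516\right) \frac{1}{55184} = \left(- \frac{11595}{15029} - 12516\right) \frac{1}{55184} = \left(- \frac{188114559}{15029}\right) \frac{1}{55184} = - \frac{188114559}{829360336}$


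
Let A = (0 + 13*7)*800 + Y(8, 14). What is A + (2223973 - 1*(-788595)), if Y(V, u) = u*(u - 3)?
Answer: 3085522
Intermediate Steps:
Y(V, u) = u*(-3 + u)
A = 72954 (A = (0 + 13*7)*800 + 14*(-3 + 14) = (0 + 91)*800 + 14*11 = 91*800 + 154 = 72800 + 154 = 72954)
A + (2223973 - 1*(-788595)) = 72954 + (2223973 - 1*(-788595)) = 72954 + (2223973 + 788595) = 72954 + 3012568 = 3085522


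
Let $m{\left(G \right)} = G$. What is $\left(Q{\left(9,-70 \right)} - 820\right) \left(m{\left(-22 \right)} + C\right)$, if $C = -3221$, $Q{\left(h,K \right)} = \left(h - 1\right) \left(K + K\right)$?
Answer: $6291420$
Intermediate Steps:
$Q{\left(h,K \right)} = 2 K \left(-1 + h\right)$ ($Q{\left(h,K \right)} = \left(-1 + h\right) 2 K = 2 K \left(-1 + h\right)$)
$\left(Q{\left(9,-70 \right)} - 820\right) \left(m{\left(-22 \right)} + C\right) = \left(2 \left(-70\right) \left(-1 + 9\right) - 820\right) \left(-22 - 3221\right) = \left(2 \left(-70\right) 8 - 820\right) \left(-3243\right) = \left(-1120 - 820\right) \left(-3243\right) = \left(-1940\right) \left(-3243\right) = 6291420$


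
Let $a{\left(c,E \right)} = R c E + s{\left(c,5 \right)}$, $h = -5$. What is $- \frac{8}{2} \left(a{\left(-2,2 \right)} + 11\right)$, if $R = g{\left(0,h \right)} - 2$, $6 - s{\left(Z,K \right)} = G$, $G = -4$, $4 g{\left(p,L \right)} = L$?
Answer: $-136$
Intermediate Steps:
$g{\left(p,L \right)} = \frac{L}{4}$
$s{\left(Z,K \right)} = 10$ ($s{\left(Z,K \right)} = 6 - -4 = 6 + 4 = 10$)
$R = - \frac{13}{4}$ ($R = \frac{1}{4} \left(-5\right) - 2 = - \frac{5}{4} - 2 = - \frac{13}{4} \approx -3.25$)
$a{\left(c,E \right)} = 10 - \frac{13 E c}{4}$ ($a{\left(c,E \right)} = - \frac{13 c}{4} E + 10 = - \frac{13 E c}{4} + 10 = 10 - \frac{13 E c}{4}$)
$- \frac{8}{2} \left(a{\left(-2,2 \right)} + 11\right) = - \frac{8}{2} \left(\left(10 - \frac{13}{2} \left(-2\right)\right) + 11\right) = \left(-8\right) \frac{1}{2} \left(\left(10 + 13\right) + 11\right) = - 4 \left(23 + 11\right) = \left(-4\right) 34 = -136$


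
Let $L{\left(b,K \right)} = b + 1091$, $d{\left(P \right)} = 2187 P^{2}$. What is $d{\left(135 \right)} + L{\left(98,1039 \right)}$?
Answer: $39859264$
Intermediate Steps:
$L{\left(b,K \right)} = 1091 + b$
$d{\left(135 \right)} + L{\left(98,1039 \right)} = 2187 \cdot 135^{2} + \left(1091 + 98\right) = 2187 \cdot 18225 + 1189 = 39858075 + 1189 = 39859264$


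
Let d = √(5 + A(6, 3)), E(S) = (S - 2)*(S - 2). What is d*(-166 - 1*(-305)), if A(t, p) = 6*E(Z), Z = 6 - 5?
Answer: 139*√11 ≈ 461.01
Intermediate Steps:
Z = 1
E(S) = (-2 + S)² (E(S) = (-2 + S)*(-2 + S) = (-2 + S)²)
A(t, p) = 6 (A(t, p) = 6*(-2 + 1)² = 6*(-1)² = 6*1 = 6)
d = √11 (d = √(5 + 6) = √11 ≈ 3.3166)
d*(-166 - 1*(-305)) = √11*(-166 - 1*(-305)) = √11*(-166 + 305) = √11*139 = 139*√11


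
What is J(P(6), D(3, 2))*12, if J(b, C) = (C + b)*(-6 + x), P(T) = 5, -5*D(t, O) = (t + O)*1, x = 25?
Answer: 912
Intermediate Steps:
D(t, O) = -O/5 - t/5 (D(t, O) = -(t + O)/5 = -(O + t)/5 = -O/5 - t/5)
J(b, C) = 19*C + 19*b (J(b, C) = (C + b)*(-6 + 25) = (C + b)*19 = 19*C + 19*b)
J(P(6), D(3, 2))*12 = (19*(-1/5*2 - 1/5*3) + 19*5)*12 = (19*(-2/5 - 3/5) + 95)*12 = (19*(-1) + 95)*12 = (-19 + 95)*12 = 76*12 = 912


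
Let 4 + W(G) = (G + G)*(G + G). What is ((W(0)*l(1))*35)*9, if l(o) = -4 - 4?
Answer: 10080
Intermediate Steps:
W(G) = -4 + 4*G² (W(G) = -4 + (G + G)*(G + G) = -4 + (2*G)*(2*G) = -4 + 4*G²)
l(o) = -8
((W(0)*l(1))*35)*9 = (((-4 + 4*0²)*(-8))*35)*9 = (((-4 + 4*0)*(-8))*35)*9 = (((-4 + 0)*(-8))*35)*9 = (-4*(-8)*35)*9 = (32*35)*9 = 1120*9 = 10080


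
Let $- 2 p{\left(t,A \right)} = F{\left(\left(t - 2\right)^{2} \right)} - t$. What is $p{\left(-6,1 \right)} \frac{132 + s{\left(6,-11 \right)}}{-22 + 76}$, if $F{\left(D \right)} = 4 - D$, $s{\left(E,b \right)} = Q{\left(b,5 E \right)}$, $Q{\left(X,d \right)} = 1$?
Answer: $\frac{133}{2} \approx 66.5$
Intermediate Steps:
$s{\left(E,b \right)} = 1$
$p{\left(t,A \right)} = -2 + \frac{t}{2} + \frac{\left(-2 + t\right)^{2}}{2}$ ($p{\left(t,A \right)} = - \frac{\left(4 - \left(t - 2\right)^{2}\right) - t}{2} = - \frac{\left(4 - \left(-2 + t\right)^{2}\right) - t}{2} = - \frac{4 - t - \left(-2 + t\right)^{2}}{2} = -2 + \frac{t}{2} + \frac{\left(-2 + t\right)^{2}}{2}$)
$p{\left(-6,1 \right)} \frac{132 + s{\left(6,-11 \right)}}{-22 + 76} = \frac{1}{2} \left(-6\right) \left(-3 - 6\right) \frac{132 + 1}{-22 + 76} = \frac{1}{2} \left(-6\right) \left(-9\right) \frac{133}{54} = 27 \cdot 133 \cdot \frac{1}{54} = 27 \cdot \frac{133}{54} = \frac{133}{2}$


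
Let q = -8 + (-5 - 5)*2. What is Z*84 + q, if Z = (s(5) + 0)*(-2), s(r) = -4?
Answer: 644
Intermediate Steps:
Z = 8 (Z = (-4 + 0)*(-2) = -4*(-2) = 8)
q = -28 (q = -8 - 10*2 = -8 - 20 = -28)
Z*84 + q = 8*84 - 28 = 672 - 28 = 644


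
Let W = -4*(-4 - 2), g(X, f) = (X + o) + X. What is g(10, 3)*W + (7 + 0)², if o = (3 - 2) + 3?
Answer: 625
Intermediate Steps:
o = 4 (o = 1 + 3 = 4)
g(X, f) = 4 + 2*X (g(X, f) = (X + 4) + X = (4 + X) + X = 4 + 2*X)
W = 24 (W = -4*(-6) = 24)
g(10, 3)*W + (7 + 0)² = (4 + 2*10)*24 + (7 + 0)² = (4 + 20)*24 + 7² = 24*24 + 49 = 576 + 49 = 625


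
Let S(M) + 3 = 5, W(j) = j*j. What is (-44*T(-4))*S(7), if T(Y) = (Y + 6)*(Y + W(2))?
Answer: 0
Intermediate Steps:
W(j) = j**2
S(M) = 2 (S(M) = -3 + 5 = 2)
T(Y) = (4 + Y)*(6 + Y) (T(Y) = (Y + 6)*(Y + 2**2) = (6 + Y)*(Y + 4) = (6 + Y)*(4 + Y) = (4 + Y)*(6 + Y))
(-44*T(-4))*S(7) = -44*(24 + (-4)**2 + 10*(-4))*2 = -44*(24 + 16 - 40)*2 = -44*0*2 = 0*2 = 0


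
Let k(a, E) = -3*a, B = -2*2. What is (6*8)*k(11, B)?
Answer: -1584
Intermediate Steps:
B = -4
(6*8)*k(11, B) = (6*8)*(-3*11) = 48*(-33) = -1584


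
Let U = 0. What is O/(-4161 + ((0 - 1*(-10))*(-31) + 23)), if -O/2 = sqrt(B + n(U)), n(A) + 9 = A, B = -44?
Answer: I*sqrt(53)/2224 ≈ 0.0032734*I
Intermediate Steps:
n(A) = -9 + A
O = -2*I*sqrt(53) (O = -2*sqrt(-44 + (-9 + 0)) = -2*sqrt(-44 - 9) = -2*I*sqrt(53) ≈ -14.56*I)
O/(-4161 + ((0 - 1*(-10))*(-31) + 23)) = (-2*I*sqrt(53))/(-4161 + ((0 - 1*(-10))*(-31) + 23)) = (-2*I*sqrt(53))/(-4161 + ((0 + 10)*(-31) + 23)) = (-2*I*sqrt(53))/(-4161 + (10*(-31) + 23)) = (-2*I*sqrt(53))/(-4161 + (-310 + 23)) = (-2*I*sqrt(53))/(-4161 - 287) = -2*I*sqrt(53)/(-4448) = -2*I*sqrt(53)*(-1/4448) = I*sqrt(53)/2224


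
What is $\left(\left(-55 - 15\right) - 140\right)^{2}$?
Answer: $44100$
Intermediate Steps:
$\left(\left(-55 - 15\right) - 140\right)^{2} = \left(-70 - 140\right)^{2} = \left(-210\right)^{2} = 44100$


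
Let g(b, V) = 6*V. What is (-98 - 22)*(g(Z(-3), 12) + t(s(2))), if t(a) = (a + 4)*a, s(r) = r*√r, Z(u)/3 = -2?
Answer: -9600 - 960*√2 ≈ -10958.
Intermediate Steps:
Z(u) = -6 (Z(u) = 3*(-2) = -6)
s(r) = r^(3/2)
t(a) = a*(4 + a) (t(a) = (4 + a)*a = a*(4 + a))
(-98 - 22)*(g(Z(-3), 12) + t(s(2))) = (-98 - 22)*(6*12 + 2^(3/2)*(4 + 2^(3/2))) = -120*(72 + (2*√2)*(4 + 2*√2)) = -120*(72 + 2*√2*(4 + 2*√2)) = -8640 - 240*√2*(4 + 2*√2)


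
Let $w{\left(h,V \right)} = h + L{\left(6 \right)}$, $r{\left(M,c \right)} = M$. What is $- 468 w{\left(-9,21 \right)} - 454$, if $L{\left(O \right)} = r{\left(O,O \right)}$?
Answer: $950$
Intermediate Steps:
$L{\left(O \right)} = O$
$w{\left(h,V \right)} = 6 + h$ ($w{\left(h,V \right)} = h + 6 = 6 + h$)
$- 468 w{\left(-9,21 \right)} - 454 = - 468 \left(6 - 9\right) - 454 = \left(-468\right) \left(-3\right) - 454 = 1404 - 454 = 950$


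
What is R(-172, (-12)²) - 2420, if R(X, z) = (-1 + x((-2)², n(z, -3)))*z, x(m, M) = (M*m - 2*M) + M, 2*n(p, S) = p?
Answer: 28540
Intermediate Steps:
n(p, S) = p/2
x(m, M) = -M + M*m (x(m, M) = (-2*M + M*m) + M = -M + M*m)
R(X, z) = z*(-1 + 3*z/2) (R(X, z) = (-1 + (z/2)*(-1 + (-2)²))*z = (-1 + (z/2)*(-1 + 4))*z = (-1 + (z/2)*3)*z = (-1 + 3*z/2)*z = z*(-1 + 3*z/2))
R(-172, (-12)²) - 2420 = (½)*(-12)²*(-2 + 3*(-12)²) - 2420 = (½)*144*(-2 + 3*144) - 2420 = (½)*144*(-2 + 432) - 2420 = (½)*144*430 - 2420 = 30960 - 2420 = 28540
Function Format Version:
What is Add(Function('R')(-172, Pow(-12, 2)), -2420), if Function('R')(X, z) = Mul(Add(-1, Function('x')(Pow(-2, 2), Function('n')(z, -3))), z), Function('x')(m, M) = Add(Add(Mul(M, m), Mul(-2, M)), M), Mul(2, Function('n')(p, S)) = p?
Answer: 28540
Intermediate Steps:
Function('n')(p, S) = Mul(Rational(1, 2), p)
Function('x')(m, M) = Add(Mul(-1, M), Mul(M, m)) (Function('x')(m, M) = Add(Add(Mul(-2, M), Mul(M, m)), M) = Add(Mul(-1, M), Mul(M, m)))
Function('R')(X, z) = Mul(z, Add(-1, Mul(Rational(3, 2), z))) (Function('R')(X, z) = Mul(Add(-1, Mul(Mul(Rational(1, 2), z), Add(-1, Pow(-2, 2)))), z) = Mul(Add(-1, Mul(Mul(Rational(1, 2), z), Add(-1, 4))), z) = Mul(Add(-1, Mul(Mul(Rational(1, 2), z), 3)), z) = Mul(Add(-1, Mul(Rational(3, 2), z)), z) = Mul(z, Add(-1, Mul(Rational(3, 2), z))))
Add(Function('R')(-172, Pow(-12, 2)), -2420) = Add(Mul(Rational(1, 2), Pow(-12, 2), Add(-2, Mul(3, Pow(-12, 2)))), -2420) = Add(Mul(Rational(1, 2), 144, Add(-2, Mul(3, 144))), -2420) = Add(Mul(Rational(1, 2), 144, Add(-2, 432)), -2420) = Add(Mul(Rational(1, 2), 144, 430), -2420) = Add(30960, -2420) = 28540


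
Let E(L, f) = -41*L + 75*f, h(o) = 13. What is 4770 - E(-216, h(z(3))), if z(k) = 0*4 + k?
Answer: -5061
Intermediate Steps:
z(k) = k (z(k) = 0 + k = k)
4770 - E(-216, h(z(3))) = 4770 - (-41*(-216) + 75*13) = 4770 - (8856 + 975) = 4770 - 1*9831 = 4770 - 9831 = -5061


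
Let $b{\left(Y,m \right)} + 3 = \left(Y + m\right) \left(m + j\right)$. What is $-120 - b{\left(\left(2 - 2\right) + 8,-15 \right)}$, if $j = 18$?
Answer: $-96$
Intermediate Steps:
$b{\left(Y,m \right)} = -3 + \left(18 + m\right) \left(Y + m\right)$ ($b{\left(Y,m \right)} = -3 + \left(Y + m\right) \left(m + 18\right) = -3 + \left(Y + m\right) \left(18 + m\right) = -3 + \left(18 + m\right) \left(Y + m\right)$)
$-120 - b{\left(\left(2 - 2\right) + 8,-15 \right)} = -120 - \left(-3 + \left(-15\right)^{2} + 18 \left(\left(2 - 2\right) + 8\right) + 18 \left(-15\right) + \left(\left(2 - 2\right) + 8\right) \left(-15\right)\right) = -120 - \left(-3 + 225 + 18 \left(0 + 8\right) - 270 + \left(0 + 8\right) \left(-15\right)\right) = -120 - \left(-3 + 225 + 18 \cdot 8 - 270 + 8 \left(-15\right)\right) = -120 - \left(-3 + 225 + 144 - 270 - 120\right) = -120 - -24 = -120 + 24 = -96$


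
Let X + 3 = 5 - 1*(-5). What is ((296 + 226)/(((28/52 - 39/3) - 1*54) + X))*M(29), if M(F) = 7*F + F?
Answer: -1574352/773 ≈ -2036.7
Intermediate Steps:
X = 7 (X = -3 + (5 - 1*(-5)) = -3 + (5 + 5) = -3 + 10 = 7)
M(F) = 8*F
((296 + 226)/(((28/52 - 39/3) - 1*54) + X))*M(29) = ((296 + 226)/(((28/52 - 39/3) - 1*54) + 7))*(8*29) = (522/(((28*(1/52) - 39*1/3) - 54) + 7))*232 = (522/(((7/13 - 13) - 54) + 7))*232 = (522/((-162/13 - 54) + 7))*232 = (522/(-864/13 + 7))*232 = (522/(-773/13))*232 = (522*(-13/773))*232 = -6786/773*232 = -1574352/773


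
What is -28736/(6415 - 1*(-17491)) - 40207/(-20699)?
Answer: 183191039/247415147 ≈ 0.74042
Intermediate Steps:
-28736/(6415 - 1*(-17491)) - 40207/(-20699) = -28736/(6415 + 17491) - 40207*(-1/20699) = -28736/23906 + 40207/20699 = -28736*1/23906 + 40207/20699 = -14368/11953 + 40207/20699 = 183191039/247415147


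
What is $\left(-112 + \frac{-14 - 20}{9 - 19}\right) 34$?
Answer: $- \frac{18462}{5} \approx -3692.4$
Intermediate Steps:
$\left(-112 + \frac{-14 - 20}{9 - 19}\right) 34 = \left(-112 - \frac{34}{-10}\right) 34 = \left(-112 - - \frac{17}{5}\right) 34 = \left(-112 + \frac{17}{5}\right) 34 = \left(- \frac{543}{5}\right) 34 = - \frac{18462}{5}$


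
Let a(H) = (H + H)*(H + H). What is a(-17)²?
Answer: 1336336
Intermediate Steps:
a(H) = 4*H² (a(H) = (2*H)*(2*H) = 4*H²)
a(-17)² = (4*(-17)²)² = (4*289)² = 1156² = 1336336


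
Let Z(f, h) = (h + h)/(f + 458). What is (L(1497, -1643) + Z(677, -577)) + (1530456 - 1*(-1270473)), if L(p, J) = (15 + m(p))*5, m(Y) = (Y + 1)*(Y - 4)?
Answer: 15871355336/1135 ≈ 1.3984e+7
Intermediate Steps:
Z(f, h) = 2*h/(458 + f) (Z(f, h) = (2*h)/(458 + f) = 2*h/(458 + f))
m(Y) = (1 + Y)*(-4 + Y)
L(p, J) = 55 - 15*p + 5*p² (L(p, J) = (15 + (-4 + p² - 3*p))*5 = (11 + p² - 3*p)*5 = 55 - 15*p + 5*p²)
(L(1497, -1643) + Z(677, -577)) + (1530456 - 1*(-1270473)) = ((55 - 15*1497 + 5*1497²) + 2*(-577)/(458 + 677)) + (1530456 - 1*(-1270473)) = ((55 - 22455 + 5*2241009) + 2*(-577)/1135) + (1530456 + 1270473) = ((55 - 22455 + 11205045) + 2*(-577)*(1/1135)) + 2800929 = (11182645 - 1154/1135) + 2800929 = 12692300921/1135 + 2800929 = 15871355336/1135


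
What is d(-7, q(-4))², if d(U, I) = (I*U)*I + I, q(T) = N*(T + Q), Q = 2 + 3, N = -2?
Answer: 900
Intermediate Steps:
Q = 5
q(T) = -10 - 2*T (q(T) = -2*(T + 5) = -2*(5 + T) = -10 - 2*T)
d(U, I) = I + U*I² (d(U, I) = U*I² + I = I + U*I²)
d(-7, q(-4))² = ((-10 - 2*(-4))*(1 + (-10 - 2*(-4))*(-7)))² = ((-10 + 8)*(1 + (-10 + 8)*(-7)))² = (-2*(1 - 2*(-7)))² = (-2*(1 + 14))² = (-2*15)² = (-30)² = 900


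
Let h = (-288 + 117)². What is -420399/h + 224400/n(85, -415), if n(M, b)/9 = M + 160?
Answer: 13912841/159201 ≈ 87.392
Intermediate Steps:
n(M, b) = 1440 + 9*M (n(M, b) = 9*(M + 160) = 9*(160 + M) = 1440 + 9*M)
h = 29241 (h = (-171)² = 29241)
-420399/h + 224400/n(85, -415) = -420399/29241 + 224400/(1440 + 9*85) = -420399*1/29241 + 224400/(1440 + 765) = -46711/3249 + 224400/2205 = -46711/3249 + 224400*(1/2205) = -46711/3249 + 14960/147 = 13912841/159201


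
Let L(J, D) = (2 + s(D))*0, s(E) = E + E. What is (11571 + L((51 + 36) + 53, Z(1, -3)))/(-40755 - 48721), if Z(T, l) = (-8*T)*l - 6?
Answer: -11571/89476 ≈ -0.12932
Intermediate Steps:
s(E) = 2*E
Z(T, l) = -6 - 8*T*l (Z(T, l) = -8*T*l - 6 = -6 - 8*T*l)
L(J, D) = 0 (L(J, D) = (2 + 2*D)*0 = 0)
(11571 + L((51 + 36) + 53, Z(1, -3)))/(-40755 - 48721) = (11571 + 0)/(-40755 - 48721) = 11571/(-89476) = 11571*(-1/89476) = -11571/89476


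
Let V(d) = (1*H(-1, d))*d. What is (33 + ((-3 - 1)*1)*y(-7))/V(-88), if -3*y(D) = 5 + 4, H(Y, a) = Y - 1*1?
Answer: 45/176 ≈ 0.25568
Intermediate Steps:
H(Y, a) = -1 + Y (H(Y, a) = Y - 1 = -1 + Y)
y(D) = -3 (y(D) = -(5 + 4)/3 = -1/3*9 = -3)
V(d) = -2*d (V(d) = (1*(-1 - 1))*d = (1*(-2))*d = -2*d)
(33 + ((-3 - 1)*1)*y(-7))/V(-88) = (33 + ((-3 - 1)*1)*(-3))/((-2*(-88))) = (33 - 4*1*(-3))/176 = (33 - 4*(-3))*(1/176) = (33 + 12)*(1/176) = 45*(1/176) = 45/176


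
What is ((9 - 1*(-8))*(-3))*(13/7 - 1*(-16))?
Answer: -6375/7 ≈ -910.71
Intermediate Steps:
((9 - 1*(-8))*(-3))*(13/7 - 1*(-16)) = ((9 + 8)*(-3))*(13*(1/7) + 16) = (17*(-3))*(13/7 + 16) = -51*125/7 = -6375/7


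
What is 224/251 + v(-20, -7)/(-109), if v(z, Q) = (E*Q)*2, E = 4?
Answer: 38472/27359 ≈ 1.4062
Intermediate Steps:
v(z, Q) = 8*Q (v(z, Q) = (4*Q)*2 = 8*Q)
224/251 + v(-20, -7)/(-109) = 224/251 + (8*(-7))/(-109) = 224*(1/251) - 56*(-1/109) = 224/251 + 56/109 = 38472/27359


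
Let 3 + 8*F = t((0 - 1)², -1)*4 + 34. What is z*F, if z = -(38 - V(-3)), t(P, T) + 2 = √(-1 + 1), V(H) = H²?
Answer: -667/8 ≈ -83.375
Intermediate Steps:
t(P, T) = -2 (t(P, T) = -2 + √(-1 + 1) = -2 + √0 = -2 + 0 = -2)
z = -29 (z = -(38 - 1*(-3)²) = -(38 - 1*9) = -(38 - 9) = -1*29 = -29)
F = 23/8 (F = -3/8 + (-2*4 + 34)/8 = -3/8 + (-8 + 34)/8 = -3/8 + (⅛)*26 = -3/8 + 13/4 = 23/8 ≈ 2.8750)
z*F = -29*23/8 = -667/8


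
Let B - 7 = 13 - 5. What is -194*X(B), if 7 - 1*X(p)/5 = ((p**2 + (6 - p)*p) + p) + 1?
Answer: 96030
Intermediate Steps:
B = 15 (B = 7 + (13 - 5) = 7 + 8 = 15)
X(p) = 30 - 5*p - 5*p**2 - 5*p*(6 - p) (X(p) = 35 - 5*(((p**2 + (6 - p)*p) + p) + 1) = 35 - 5*(((p**2 + p*(6 - p)) + p) + 1) = 35 - 5*((p + p**2 + p*(6 - p)) + 1) = 35 - 5*(1 + p + p**2 + p*(6 - p)) = 35 + (-5 - 5*p - 5*p**2 - 5*p*(6 - p)) = 30 - 5*p - 5*p**2 - 5*p*(6 - p))
-194*X(B) = -194*(30 - 35*15) = -194*(30 - 525) = -194*(-495) = 96030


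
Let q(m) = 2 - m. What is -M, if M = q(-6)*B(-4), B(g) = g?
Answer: 32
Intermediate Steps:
M = -32 (M = (2 - 1*(-6))*(-4) = (2 + 6)*(-4) = 8*(-4) = -32)
-M = -1*(-32) = 32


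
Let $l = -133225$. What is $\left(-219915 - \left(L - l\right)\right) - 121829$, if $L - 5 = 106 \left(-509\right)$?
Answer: $-421020$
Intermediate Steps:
$L = -53949$ ($L = 5 + 106 \left(-509\right) = 5 - 53954 = -53949$)
$\left(-219915 - \left(L - l\right)\right) - 121829 = \left(-219915 - 79276\right) - 121829 = -299191 - 121829 = -421020$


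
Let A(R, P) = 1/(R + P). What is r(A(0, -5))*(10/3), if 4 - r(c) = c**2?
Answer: 66/5 ≈ 13.200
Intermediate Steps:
A(R, P) = 1/(P + R)
r(c) = 4 - c**2
r(A(0, -5))*(10/3) = (4 - (1/(-5 + 0))**2)*(10/3) = (4 - (1/(-5))**2)*(10*(1/3)) = (4 - (-1/5)**2)*(10/3) = (4 - 1*1/25)*(10/3) = (4 - 1/25)*(10/3) = (99/25)*(10/3) = 66/5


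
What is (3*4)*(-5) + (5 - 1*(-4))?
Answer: -51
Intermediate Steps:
(3*4)*(-5) + (5 - 1*(-4)) = 12*(-5) + (5 + 4) = -60 + 9 = -51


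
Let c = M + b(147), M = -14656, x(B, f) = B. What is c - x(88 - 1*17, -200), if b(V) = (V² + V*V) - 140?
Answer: 28351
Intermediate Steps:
b(V) = -140 + 2*V² (b(V) = (V² + V²) - 140 = 2*V² - 140 = -140 + 2*V²)
c = 28422 (c = -14656 + (-140 + 2*147²) = -14656 + (-140 + 2*21609) = -14656 + (-140 + 43218) = -14656 + 43078 = 28422)
c - x(88 - 1*17, -200) = 28422 - (88 - 1*17) = 28422 - (88 - 17) = 28422 - 1*71 = 28422 - 71 = 28351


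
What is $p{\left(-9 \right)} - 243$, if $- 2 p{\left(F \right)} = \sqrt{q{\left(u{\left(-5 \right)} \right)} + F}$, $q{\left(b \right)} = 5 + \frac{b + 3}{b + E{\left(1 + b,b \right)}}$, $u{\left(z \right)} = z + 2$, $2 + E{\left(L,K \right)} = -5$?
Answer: $-243 - i \approx -243.0 - 1.0 i$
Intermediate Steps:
$E{\left(L,K \right)} = -7$ ($E{\left(L,K \right)} = -2 - 5 = -7$)
$u{\left(z \right)} = 2 + z$
$q{\left(b \right)} = 5 + \frac{3 + b}{-7 + b}$ ($q{\left(b \right)} = 5 + \frac{b + 3}{b - 7} = 5 + \frac{3 + b}{-7 + b}$)
$p{\left(F \right)} = - \frac{\sqrt{5 + F}}{2}$ ($p{\left(F \right)} = - \frac{\sqrt{\frac{2 \left(-16 + 3 \left(2 - 5\right)\right)}{-7 + \left(2 - 5\right)} + F}}{2} = - \frac{\sqrt{\frac{2 \left(-16 + 3 \left(-3\right)\right)}{-7 - 3} + F}}{2} = - \frac{\sqrt{\frac{2 \left(-16 - 9\right)}{-10} + F}}{2} = - \frac{\sqrt{2 \left(- \frac{1}{10}\right) \left(-25\right) + F}}{2} = - \frac{\sqrt{5 + F}}{2}$)
$p{\left(-9 \right)} - 243 = - \frac{\sqrt{5 - 9}}{2} - 243 = - \frac{\sqrt{-4}}{2} - 243 = - \frac{2 i}{2} - 243 = - i - 243 = -243 - i$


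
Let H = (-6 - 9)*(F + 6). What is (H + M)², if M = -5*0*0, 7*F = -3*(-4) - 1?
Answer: 632025/49 ≈ 12898.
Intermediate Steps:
F = 11/7 (F = (-3*(-4) - 1)/7 = (12 - 1)/7 = (⅐)*11 = 11/7 ≈ 1.5714)
M = 0 (M = 0*0 = 0)
H = -795/7 (H = (-6 - 9)*(11/7 + 6) = -15*53/7 = -795/7 ≈ -113.57)
(H + M)² = (-795/7 + 0)² = (-795/7)² = 632025/49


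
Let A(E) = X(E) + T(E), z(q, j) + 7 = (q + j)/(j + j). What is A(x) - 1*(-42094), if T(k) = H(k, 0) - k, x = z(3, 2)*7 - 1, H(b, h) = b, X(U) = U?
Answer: 168211/4 ≈ 42053.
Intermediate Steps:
z(q, j) = -7 + (j + q)/(2*j) (z(q, j) = -7 + (q + j)/(j + j) = -7 + (j + q)/((2*j)) = -7 + (j + q)*(1/(2*j)) = -7 + (j + q)/(2*j))
x = -165/4 (x = ((½)*(3 - 13*2)/2)*7 - 1 = ((½)*(½)*(3 - 26))*7 - 1 = ((½)*(½)*(-23))*7 - 1 = -23/4*7 - 1 = -161/4 - 1 = -165/4 ≈ -41.250)
T(k) = 0 (T(k) = k - k = 0)
A(E) = E (A(E) = E + 0 = E)
A(x) - 1*(-42094) = -165/4 - 1*(-42094) = -165/4 + 42094 = 168211/4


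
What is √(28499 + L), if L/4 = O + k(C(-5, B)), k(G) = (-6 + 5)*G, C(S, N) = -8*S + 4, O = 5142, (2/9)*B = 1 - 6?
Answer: √48891 ≈ 221.11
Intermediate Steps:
B = -45/2 (B = 9*(1 - 6)/2 = (9/2)*(-5) = -45/2 ≈ -22.500)
C(S, N) = 4 - 8*S
k(G) = -G
L = 20392 (L = 4*(5142 - (4 - 8*(-5))) = 4*(5142 - (4 + 40)) = 4*(5142 - 1*44) = 4*(5142 - 44) = 4*5098 = 20392)
√(28499 + L) = √(28499 + 20392) = √48891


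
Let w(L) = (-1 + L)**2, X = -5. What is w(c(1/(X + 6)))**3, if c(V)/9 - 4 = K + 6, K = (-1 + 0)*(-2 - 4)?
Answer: 8550986578849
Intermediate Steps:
K = 6 (K = -1*(-6) = 6)
c(V) = 144 (c(V) = 36 + 9*(6 + 6) = 36 + 9*12 = 36 + 108 = 144)
w(c(1/(X + 6)))**3 = ((-1 + 144)**2)**3 = (143**2)**3 = 20449**3 = 8550986578849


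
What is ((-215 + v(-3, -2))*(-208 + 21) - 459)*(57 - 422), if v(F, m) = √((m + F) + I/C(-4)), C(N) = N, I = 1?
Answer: -14507290 + 68255*I*√21/2 ≈ -1.4507e+7 + 1.5639e+5*I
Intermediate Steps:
v(F, m) = √(-¼ + F + m) (v(F, m) = √((m + F) + 1/(-4)) = √((F + m) + 1*(-¼)) = √((F + m) - ¼) = √(-¼ + F + m))
((-215 + v(-3, -2))*(-208 + 21) - 459)*(57 - 422) = ((-215 + √(-1 + 4*(-3) + 4*(-2))/2)*(-208 + 21) - 459)*(57 - 422) = ((-215 + √(-1 - 12 - 8)/2)*(-187) - 459)*(-365) = ((-215 + √(-21)/2)*(-187) - 459)*(-365) = ((-215 + (I*√21)/2)*(-187) - 459)*(-365) = ((-215 + I*√21/2)*(-187) - 459)*(-365) = ((40205 - 187*I*√21/2) - 459)*(-365) = (39746 - 187*I*√21/2)*(-365) = -14507290 + 68255*I*√21/2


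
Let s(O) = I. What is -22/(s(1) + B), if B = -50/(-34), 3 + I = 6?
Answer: -187/38 ≈ -4.9211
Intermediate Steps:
I = 3 (I = -3 + 6 = 3)
B = 25/17 (B = -50*(-1/34) = 25/17 ≈ 1.4706)
s(O) = 3
-22/(s(1) + B) = -22/(3 + 25/17) = -22/76/17 = -22*17/76 = -187/38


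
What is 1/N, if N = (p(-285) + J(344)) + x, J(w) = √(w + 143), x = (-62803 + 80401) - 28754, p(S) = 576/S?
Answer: -100701140/1123621044969 - 9025*√487/1123621044969 ≈ -8.9799e-5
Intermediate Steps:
x = -11156 (x = 17598 - 28754 = -11156)
J(w) = √(143 + w)
N = -1060012/95 + √487 (N = (576/(-285) + √(143 + 344)) - 11156 = (576*(-1/285) + √487) - 11156 = (-192/95 + √487) - 11156 = -1060012/95 + √487 ≈ -11136.)
1/N = 1/(-1060012/95 + √487)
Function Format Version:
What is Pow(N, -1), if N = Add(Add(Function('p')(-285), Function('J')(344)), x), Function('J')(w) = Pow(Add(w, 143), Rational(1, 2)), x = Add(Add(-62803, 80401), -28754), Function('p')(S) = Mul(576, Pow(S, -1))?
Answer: Add(Rational(-100701140, 1123621044969), Mul(Rational(-9025, 1123621044969), Pow(487, Rational(1, 2)))) ≈ -8.9799e-5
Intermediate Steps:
x = -11156 (x = Add(17598, -28754) = -11156)
Function('J')(w) = Pow(Add(143, w), Rational(1, 2))
N = Add(Rational(-1060012, 95), Pow(487, Rational(1, 2))) (N = Add(Add(Mul(576, Pow(-285, -1)), Pow(Add(143, 344), Rational(1, 2))), -11156) = Add(Add(Mul(576, Rational(-1, 285)), Pow(487, Rational(1, 2))), -11156) = Add(Add(Rational(-192, 95), Pow(487, Rational(1, 2))), -11156) = Add(Rational(-1060012, 95), Pow(487, Rational(1, 2))) ≈ -11136.)
Pow(N, -1) = Pow(Add(Rational(-1060012, 95), Pow(487, Rational(1, 2))), -1)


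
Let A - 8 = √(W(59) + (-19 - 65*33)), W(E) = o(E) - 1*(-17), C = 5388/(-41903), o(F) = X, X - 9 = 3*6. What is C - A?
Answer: -340612/41903 - 2*I*√530 ≈ -8.1286 - 46.043*I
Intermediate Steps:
X = 27 (X = 9 + 3*6 = 9 + 18 = 27)
o(F) = 27
C = -5388/41903 (C = 5388*(-1/41903) = -5388/41903 ≈ -0.12858)
W(E) = 44 (W(E) = 27 - 1*(-17) = 27 + 17 = 44)
A = 8 + 2*I*√530 (A = 8 + √(44 + (-19 - 65*33)) = 8 + √(44 + (-19 - 2145)) = 8 + √(44 - 2164) = 8 + √(-2120) = 8 + 2*I*√530 ≈ 8.0 + 46.043*I)
C - A = -5388/41903 - (8 + 2*I*√530) = -5388/41903 + (-8 - 2*I*√530) = -340612/41903 - 2*I*√530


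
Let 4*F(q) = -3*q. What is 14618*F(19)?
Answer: -416613/2 ≈ -2.0831e+5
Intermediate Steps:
F(q) = -3*q/4 (F(q) = (-3*q)/4 = -3*q/4)
14618*F(19) = 14618*(-¾*19) = 14618*(-57/4) = -416613/2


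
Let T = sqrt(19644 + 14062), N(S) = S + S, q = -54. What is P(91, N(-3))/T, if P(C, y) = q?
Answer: -27*sqrt(33706)/16853 ≈ -0.29413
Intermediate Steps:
N(S) = 2*S
P(C, y) = -54
T = sqrt(33706) ≈ 183.59
P(91, N(-3))/T = -54*sqrt(33706)/33706 = -27*sqrt(33706)/16853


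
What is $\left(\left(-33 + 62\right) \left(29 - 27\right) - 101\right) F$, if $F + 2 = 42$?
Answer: $-1720$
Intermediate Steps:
$F = 40$ ($F = -2 + 42 = 40$)
$\left(\left(-33 + 62\right) \left(29 - 27\right) - 101\right) F = \left(\left(-33 + 62\right) \left(29 - 27\right) - 101\right) 40 = \left(29 \cdot 2 - 101\right) 40 = \left(58 - 101\right) 40 = \left(-43\right) 40 = -1720$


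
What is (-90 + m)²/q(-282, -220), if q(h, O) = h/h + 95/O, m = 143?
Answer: 123596/25 ≈ 4943.8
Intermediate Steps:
q(h, O) = 1 + 95/O
(-90 + m)²/q(-282, -220) = (-90 + 143)²/(((95 - 220)/(-220))) = 53²/((-1/220*(-125))) = 2809/(25/44) = 2809*(44/25) = 123596/25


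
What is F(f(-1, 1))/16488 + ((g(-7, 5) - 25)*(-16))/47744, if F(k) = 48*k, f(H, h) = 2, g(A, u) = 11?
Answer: 10777/1025004 ≈ 0.010514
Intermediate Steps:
F(f(-1, 1))/16488 + ((g(-7, 5) - 25)*(-16))/47744 = (48*2)/16488 + ((11 - 25)*(-16))/47744 = 96*(1/16488) - 14*(-16)*(1/47744) = 4/687 + 224*(1/47744) = 4/687 + 7/1492 = 10777/1025004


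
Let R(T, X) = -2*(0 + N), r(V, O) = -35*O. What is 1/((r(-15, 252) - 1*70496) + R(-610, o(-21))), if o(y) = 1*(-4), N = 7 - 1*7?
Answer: -1/79316 ≈ -1.2608e-5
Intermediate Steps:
N = 0 (N = 7 - 7 = 0)
o(y) = -4
R(T, X) = 0 (R(T, X) = -2*(0 + 0) = -2*0 = 0)
1/((r(-15, 252) - 1*70496) + R(-610, o(-21))) = 1/((-35*252 - 1*70496) + 0) = 1/((-8820 - 70496) + 0) = 1/(-79316 + 0) = 1/(-79316) = -1/79316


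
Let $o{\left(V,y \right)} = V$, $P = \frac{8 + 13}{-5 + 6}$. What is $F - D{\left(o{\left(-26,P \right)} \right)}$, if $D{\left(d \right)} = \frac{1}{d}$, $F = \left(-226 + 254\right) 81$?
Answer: $\frac{58969}{26} \approx 2268.0$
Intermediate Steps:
$P = 21$ ($P = \frac{21}{1} = 21 \cdot 1 = 21$)
$F = 2268$ ($F = 28 \cdot 81 = 2268$)
$F - D{\left(o{\left(-26,P \right)} \right)} = 2268 - \frac{1}{-26} = 2268 - - \frac{1}{26} = 2268 + \frac{1}{26} = \frac{58969}{26}$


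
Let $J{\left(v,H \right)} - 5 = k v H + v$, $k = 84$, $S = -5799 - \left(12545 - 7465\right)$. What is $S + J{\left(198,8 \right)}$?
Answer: $122380$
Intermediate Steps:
$S = -10879$ ($S = -5799 - 5080 = -10879$)
$J{\left(v,H \right)} = 5 + v + 84 H v$ ($J{\left(v,H \right)} = 5 + \left(84 v H + v\right) = 5 + \left(84 H v + v\right) = 5 + \left(v + 84 H v\right) = 5 + v + 84 H v$)
$S + J{\left(198,8 \right)} = -10879 + \left(5 + 198 + 84 \cdot 8 \cdot 198\right) = -10879 + \left(5 + 198 + 133056\right) = -10879 + 133259 = 122380$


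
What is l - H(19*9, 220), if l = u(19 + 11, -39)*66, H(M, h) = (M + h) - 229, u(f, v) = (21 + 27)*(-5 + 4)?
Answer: -3330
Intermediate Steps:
u(f, v) = -48 (u(f, v) = 48*(-1) = -48)
H(M, h) = -229 + M + h
l = -3168 (l = -48*66 = -3168)
l - H(19*9, 220) = -3168 - (-229 + 19*9 + 220) = -3168 - (-229 + 171 + 220) = -3168 - 1*162 = -3168 - 162 = -3330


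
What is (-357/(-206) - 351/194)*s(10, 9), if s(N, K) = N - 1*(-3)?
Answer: -9906/9991 ≈ -0.99149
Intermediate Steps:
s(N, K) = 3 + N (s(N, K) = N + 3 = 3 + N)
(-357/(-206) - 351/194)*s(10, 9) = (-357/(-206) - 351/194)*(3 + 10) = (-357*(-1/206) - 351*1/194)*13 = (357/206 - 351/194)*13 = -762/9991*13 = -9906/9991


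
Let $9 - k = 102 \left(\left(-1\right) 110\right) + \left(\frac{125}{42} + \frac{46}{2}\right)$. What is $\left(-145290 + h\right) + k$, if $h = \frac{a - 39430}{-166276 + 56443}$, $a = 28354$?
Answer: $- \frac{206180292919}{1537662} \approx -1.3409 \cdot 10^{5}$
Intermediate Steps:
$h = \frac{3692}{36611}$ ($h = \frac{28354 - 39430}{-166276 + 56443} = - \frac{11076}{-109833} = \left(-11076\right) \left(- \frac{1}{109833}\right) = \frac{3692}{36611} \approx 0.10084$)
$k = \frac{470527}{42}$ ($k = 9 - \left(102 \left(\left(-1\right) 110\right) + \left(\frac{125}{42} + \frac{46}{2}\right)\right) = 9 - \left(102 \left(-110\right) + \left(125 \cdot \frac{1}{42} + 46 \cdot \frac{1}{2}\right)\right) = 9 - \left(-11220 + \left(\frac{125}{42} + 23\right)\right) = 9 - \left(-11220 + \frac{1091}{42}\right) = 9 - - \frac{470149}{42} = 9 + \frac{470149}{42} = \frac{470527}{42} \approx 11203.0$)
$\left(-145290 + h\right) + k = \left(-145290 + \frac{3692}{36611}\right) + \frac{470527}{42} = - \frac{5319208498}{36611} + \frac{470527}{42} = - \frac{206180292919}{1537662}$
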